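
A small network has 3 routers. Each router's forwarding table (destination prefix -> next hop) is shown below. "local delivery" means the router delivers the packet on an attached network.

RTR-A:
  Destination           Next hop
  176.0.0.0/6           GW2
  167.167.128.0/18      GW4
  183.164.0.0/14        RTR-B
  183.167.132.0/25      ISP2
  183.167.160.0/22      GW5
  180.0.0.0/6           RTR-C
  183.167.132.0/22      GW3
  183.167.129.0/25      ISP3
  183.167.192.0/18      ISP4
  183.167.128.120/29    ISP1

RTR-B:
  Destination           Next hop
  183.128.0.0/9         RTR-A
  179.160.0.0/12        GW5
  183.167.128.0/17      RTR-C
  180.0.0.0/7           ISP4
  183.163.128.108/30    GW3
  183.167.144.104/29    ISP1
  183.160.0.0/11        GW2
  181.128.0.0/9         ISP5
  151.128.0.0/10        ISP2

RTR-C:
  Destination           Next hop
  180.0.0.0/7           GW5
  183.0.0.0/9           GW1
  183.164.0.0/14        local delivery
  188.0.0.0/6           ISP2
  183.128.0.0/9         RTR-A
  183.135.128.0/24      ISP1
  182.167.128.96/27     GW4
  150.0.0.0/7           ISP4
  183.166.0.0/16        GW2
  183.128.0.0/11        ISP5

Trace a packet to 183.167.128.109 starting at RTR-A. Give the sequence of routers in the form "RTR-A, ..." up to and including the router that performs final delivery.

RTR-A, RTR-B, RTR-C

At RTR-A: longest match for 183.167.128.109 is 183.164.0.0/14 -> RTR-B
At RTR-B: longest match for 183.167.128.109 is 183.167.128.0/17 -> RTR-C
At RTR-C: longest match for 183.167.128.109 is 183.164.0.0/14 -> local delivery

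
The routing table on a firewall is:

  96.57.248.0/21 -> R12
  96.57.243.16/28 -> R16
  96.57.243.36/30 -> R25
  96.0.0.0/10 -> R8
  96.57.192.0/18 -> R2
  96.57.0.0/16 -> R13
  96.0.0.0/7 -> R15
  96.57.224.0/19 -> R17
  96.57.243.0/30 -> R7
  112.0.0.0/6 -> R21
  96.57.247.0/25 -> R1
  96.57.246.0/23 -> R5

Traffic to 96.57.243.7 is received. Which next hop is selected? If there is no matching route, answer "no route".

Routes whose prefix contains 96.57.243.7:
  96.0.0.0/7 (96.0.0.0 - 97.255.255.255) -> R15
  96.0.0.0/10 (96.0.0.0 - 96.63.255.255) -> R8
  96.57.0.0/16 (96.57.0.0 - 96.57.255.255) -> R13
  96.57.192.0/18 (96.57.192.0 - 96.57.255.255) -> R2
  96.57.224.0/19 (96.57.224.0 - 96.57.255.255) -> R17
More-specific entries that do NOT match:
  96.57.243.36/30 (96.57.243.36 - 96.57.243.39) does not contain 96.57.243.7
  96.57.243.0/30 (96.57.243.0 - 96.57.243.3) does not contain 96.57.243.7
  96.57.243.16/28 (96.57.243.16 - 96.57.243.31) does not contain 96.57.243.7
  96.57.247.0/25 (96.57.247.0 - 96.57.247.127) does not contain 96.57.243.7
  96.57.246.0/23 (96.57.246.0 - 96.57.247.255) does not contain 96.57.243.7
  96.57.248.0/21 (96.57.248.0 - 96.57.255.255) does not contain 96.57.243.7
Longest matching prefix is /19 -> next hop R17.

R17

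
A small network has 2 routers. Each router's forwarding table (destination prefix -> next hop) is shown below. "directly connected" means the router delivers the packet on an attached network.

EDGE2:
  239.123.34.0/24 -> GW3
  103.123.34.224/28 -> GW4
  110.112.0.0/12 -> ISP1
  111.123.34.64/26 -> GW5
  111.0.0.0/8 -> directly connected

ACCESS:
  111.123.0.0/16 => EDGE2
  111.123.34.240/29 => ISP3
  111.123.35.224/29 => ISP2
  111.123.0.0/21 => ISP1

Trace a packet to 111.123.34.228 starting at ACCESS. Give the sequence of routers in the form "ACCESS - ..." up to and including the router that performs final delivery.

At ACCESS: longest match for 111.123.34.228 is 111.123.0.0/16 -> EDGE2
At EDGE2: longest match for 111.123.34.228 is 111.0.0.0/8 -> directly connected

ACCESS - EDGE2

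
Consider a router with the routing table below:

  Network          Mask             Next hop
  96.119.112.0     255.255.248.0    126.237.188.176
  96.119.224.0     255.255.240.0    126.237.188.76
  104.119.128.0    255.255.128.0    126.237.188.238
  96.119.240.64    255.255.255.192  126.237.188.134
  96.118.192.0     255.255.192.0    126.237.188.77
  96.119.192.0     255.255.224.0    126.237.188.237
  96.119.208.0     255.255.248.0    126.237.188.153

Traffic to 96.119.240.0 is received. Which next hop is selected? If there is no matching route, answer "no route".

No entry's prefix contains 96.119.240.0; there is no default route.

no route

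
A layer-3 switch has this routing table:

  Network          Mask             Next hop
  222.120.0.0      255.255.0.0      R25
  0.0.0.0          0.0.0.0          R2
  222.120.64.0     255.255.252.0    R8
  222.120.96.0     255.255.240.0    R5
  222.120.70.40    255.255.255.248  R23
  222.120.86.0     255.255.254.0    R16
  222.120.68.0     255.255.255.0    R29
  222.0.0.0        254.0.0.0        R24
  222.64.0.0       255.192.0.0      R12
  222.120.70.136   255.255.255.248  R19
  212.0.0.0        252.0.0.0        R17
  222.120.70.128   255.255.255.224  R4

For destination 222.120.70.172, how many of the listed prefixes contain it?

4

Prefixes containing 222.120.70.172:
  0.0.0.0/0 (default, matches everything)
  222.0.0.0/7 (222.0.0.0 - 223.255.255.255)
  222.64.0.0/10 (222.64.0.0 - 222.127.255.255)
  222.120.0.0/16 (222.120.0.0 - 222.120.255.255)
Total matching entries: 4.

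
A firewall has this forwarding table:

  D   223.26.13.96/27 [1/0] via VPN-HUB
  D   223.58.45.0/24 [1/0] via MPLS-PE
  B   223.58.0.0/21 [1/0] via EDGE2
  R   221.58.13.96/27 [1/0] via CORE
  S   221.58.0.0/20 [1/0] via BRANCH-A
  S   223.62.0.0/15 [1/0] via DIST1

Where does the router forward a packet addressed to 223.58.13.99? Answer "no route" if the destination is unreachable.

No entry's prefix contains 223.58.13.99; there is no default route.

no route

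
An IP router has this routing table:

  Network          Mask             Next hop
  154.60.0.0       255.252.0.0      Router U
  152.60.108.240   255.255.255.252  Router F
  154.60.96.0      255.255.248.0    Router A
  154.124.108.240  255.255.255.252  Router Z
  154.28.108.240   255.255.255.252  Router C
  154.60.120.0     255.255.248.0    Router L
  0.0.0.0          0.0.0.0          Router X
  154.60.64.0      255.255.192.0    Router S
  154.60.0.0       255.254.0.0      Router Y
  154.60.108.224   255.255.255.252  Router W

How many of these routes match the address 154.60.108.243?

4

Prefixes containing 154.60.108.243:
  0.0.0.0/0 (default, matches everything)
  154.60.0.0/14 (154.60.0.0 - 154.63.255.255)
  154.60.0.0/15 (154.60.0.0 - 154.61.255.255)
  154.60.64.0/18 (154.60.64.0 - 154.60.127.255)
Total matching entries: 4.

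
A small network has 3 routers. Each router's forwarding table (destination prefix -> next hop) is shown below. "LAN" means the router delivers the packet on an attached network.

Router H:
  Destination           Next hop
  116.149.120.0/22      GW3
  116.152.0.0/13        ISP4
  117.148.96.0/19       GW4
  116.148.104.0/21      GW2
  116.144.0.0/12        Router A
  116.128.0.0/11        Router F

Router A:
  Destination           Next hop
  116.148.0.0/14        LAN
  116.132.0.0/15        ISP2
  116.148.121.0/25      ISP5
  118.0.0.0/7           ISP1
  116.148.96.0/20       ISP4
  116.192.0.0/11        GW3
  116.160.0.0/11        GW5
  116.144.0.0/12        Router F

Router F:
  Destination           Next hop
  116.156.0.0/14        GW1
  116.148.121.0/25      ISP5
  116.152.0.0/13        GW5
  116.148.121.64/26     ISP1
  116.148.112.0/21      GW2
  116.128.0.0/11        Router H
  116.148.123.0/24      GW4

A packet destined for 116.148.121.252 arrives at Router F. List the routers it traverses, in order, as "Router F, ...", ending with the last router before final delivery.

Router F, Router H, Router A

At Router F: longest match for 116.148.121.252 is 116.128.0.0/11 -> Router H
At Router H: longest match for 116.148.121.252 is 116.144.0.0/12 -> Router A
At Router A: longest match for 116.148.121.252 is 116.148.0.0/14 -> LAN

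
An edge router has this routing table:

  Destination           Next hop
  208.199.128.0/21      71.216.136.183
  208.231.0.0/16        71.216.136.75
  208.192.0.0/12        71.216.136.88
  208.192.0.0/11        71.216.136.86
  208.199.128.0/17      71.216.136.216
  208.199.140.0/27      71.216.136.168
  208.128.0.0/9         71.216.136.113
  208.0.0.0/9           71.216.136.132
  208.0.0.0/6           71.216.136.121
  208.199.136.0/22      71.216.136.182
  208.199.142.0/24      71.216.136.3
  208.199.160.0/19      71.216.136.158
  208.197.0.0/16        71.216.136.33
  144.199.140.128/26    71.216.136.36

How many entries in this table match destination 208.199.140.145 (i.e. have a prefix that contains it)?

Prefixes containing 208.199.140.145:
  208.0.0.0/6 (208.0.0.0 - 211.255.255.255)
  208.128.0.0/9 (208.128.0.0 - 208.255.255.255)
  208.192.0.0/11 (208.192.0.0 - 208.223.255.255)
  208.192.0.0/12 (208.192.0.0 - 208.207.255.255)
  208.199.128.0/17 (208.199.128.0 - 208.199.255.255)
Total matching entries: 5.

5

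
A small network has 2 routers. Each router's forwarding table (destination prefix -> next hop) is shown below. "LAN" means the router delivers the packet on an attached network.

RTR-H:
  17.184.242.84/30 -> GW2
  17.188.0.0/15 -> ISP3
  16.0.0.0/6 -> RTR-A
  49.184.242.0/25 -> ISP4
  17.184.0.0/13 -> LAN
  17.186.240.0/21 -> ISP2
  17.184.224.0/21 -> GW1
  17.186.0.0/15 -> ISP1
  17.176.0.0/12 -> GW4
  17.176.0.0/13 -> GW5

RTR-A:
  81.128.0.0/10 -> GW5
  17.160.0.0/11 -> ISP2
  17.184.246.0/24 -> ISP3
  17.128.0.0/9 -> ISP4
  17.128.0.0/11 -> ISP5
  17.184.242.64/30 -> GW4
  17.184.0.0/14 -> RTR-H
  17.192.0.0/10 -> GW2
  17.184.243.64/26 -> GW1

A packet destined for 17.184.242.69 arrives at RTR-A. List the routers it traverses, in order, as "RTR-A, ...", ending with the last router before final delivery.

At RTR-A: longest match for 17.184.242.69 is 17.184.0.0/14 -> RTR-H
At RTR-H: longest match for 17.184.242.69 is 17.184.0.0/13 -> LAN

RTR-A, RTR-H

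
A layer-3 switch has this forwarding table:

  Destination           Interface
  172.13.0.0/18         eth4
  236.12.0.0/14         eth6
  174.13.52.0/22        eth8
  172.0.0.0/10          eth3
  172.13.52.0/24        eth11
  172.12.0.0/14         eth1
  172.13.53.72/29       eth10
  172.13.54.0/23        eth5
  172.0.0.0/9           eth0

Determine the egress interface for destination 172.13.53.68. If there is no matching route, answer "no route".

eth4

Routes whose prefix contains 172.13.53.68:
  172.0.0.0/9 (172.0.0.0 - 172.127.255.255) -> eth0
  172.0.0.0/10 (172.0.0.0 - 172.63.255.255) -> eth3
  172.12.0.0/14 (172.12.0.0 - 172.15.255.255) -> eth1
  172.13.0.0/18 (172.13.0.0 - 172.13.63.255) -> eth4
More-specific entries that do NOT match:
  172.13.53.72/29 (172.13.53.72 - 172.13.53.79) does not contain 172.13.53.68
  172.13.52.0/24 (172.13.52.0 - 172.13.52.255) does not contain 172.13.53.68
  172.13.54.0/23 (172.13.54.0 - 172.13.55.255) does not contain 172.13.53.68
  174.13.52.0/22 (174.13.52.0 - 174.13.55.255) does not contain 172.13.53.68
Longest matching prefix is /18 -> interface eth4.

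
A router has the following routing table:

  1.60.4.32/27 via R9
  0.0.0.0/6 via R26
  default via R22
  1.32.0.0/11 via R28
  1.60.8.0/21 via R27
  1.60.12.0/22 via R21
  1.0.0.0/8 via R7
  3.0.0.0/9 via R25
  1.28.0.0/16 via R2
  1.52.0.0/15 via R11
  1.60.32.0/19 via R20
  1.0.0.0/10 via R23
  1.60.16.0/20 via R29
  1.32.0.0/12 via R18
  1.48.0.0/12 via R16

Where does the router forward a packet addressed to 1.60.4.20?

Routes whose prefix contains 1.60.4.20:
  0.0.0.0/0 (default, matches everything) -> R22
  0.0.0.0/6 (0.0.0.0 - 3.255.255.255) -> R26
  1.0.0.0/8 (1.0.0.0 - 1.255.255.255) -> R7
  1.0.0.0/10 (1.0.0.0 - 1.63.255.255) -> R23
  1.32.0.0/11 (1.32.0.0 - 1.63.255.255) -> R28
  1.48.0.0/12 (1.48.0.0 - 1.63.255.255) -> R16
More-specific entries that do NOT match:
  1.60.4.32/27 (1.60.4.32 - 1.60.4.63) does not contain 1.60.4.20
  1.60.12.0/22 (1.60.12.0 - 1.60.15.255) does not contain 1.60.4.20
  1.60.8.0/21 (1.60.8.0 - 1.60.15.255) does not contain 1.60.4.20
  1.60.16.0/20 (1.60.16.0 - 1.60.31.255) does not contain 1.60.4.20
  1.60.32.0/19 (1.60.32.0 - 1.60.63.255) does not contain 1.60.4.20
  1.28.0.0/16 (1.28.0.0 - 1.28.255.255) does not contain 1.60.4.20
  1.52.0.0/15 (1.52.0.0 - 1.53.255.255) does not contain 1.60.4.20
Longest matching prefix is /12 -> next hop R16.

R16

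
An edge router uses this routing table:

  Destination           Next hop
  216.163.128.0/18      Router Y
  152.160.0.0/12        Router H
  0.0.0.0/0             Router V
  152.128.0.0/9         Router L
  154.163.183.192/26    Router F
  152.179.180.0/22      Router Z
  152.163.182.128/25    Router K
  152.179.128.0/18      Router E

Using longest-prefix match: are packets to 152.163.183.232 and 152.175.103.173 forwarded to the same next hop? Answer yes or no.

152.163.183.232: longest match 152.160.0.0/12 -> Router H
152.175.103.173: longest match 152.160.0.0/12 -> Router H

yes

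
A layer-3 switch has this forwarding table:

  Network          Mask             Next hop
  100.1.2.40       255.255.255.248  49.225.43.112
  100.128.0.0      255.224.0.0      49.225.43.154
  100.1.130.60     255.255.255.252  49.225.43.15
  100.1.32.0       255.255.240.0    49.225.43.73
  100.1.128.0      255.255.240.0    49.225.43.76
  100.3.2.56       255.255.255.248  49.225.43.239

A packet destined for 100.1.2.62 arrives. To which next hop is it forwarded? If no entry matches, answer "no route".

No entry's prefix contains 100.1.2.62; there is no default route.

no route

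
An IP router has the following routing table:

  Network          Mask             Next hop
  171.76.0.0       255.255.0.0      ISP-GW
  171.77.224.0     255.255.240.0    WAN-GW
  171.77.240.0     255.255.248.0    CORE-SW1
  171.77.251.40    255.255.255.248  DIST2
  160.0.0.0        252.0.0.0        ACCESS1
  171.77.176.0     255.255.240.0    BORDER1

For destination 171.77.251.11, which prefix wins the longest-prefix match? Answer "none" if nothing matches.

none

171.77.251.11 is outside every listed prefix and there is no default route.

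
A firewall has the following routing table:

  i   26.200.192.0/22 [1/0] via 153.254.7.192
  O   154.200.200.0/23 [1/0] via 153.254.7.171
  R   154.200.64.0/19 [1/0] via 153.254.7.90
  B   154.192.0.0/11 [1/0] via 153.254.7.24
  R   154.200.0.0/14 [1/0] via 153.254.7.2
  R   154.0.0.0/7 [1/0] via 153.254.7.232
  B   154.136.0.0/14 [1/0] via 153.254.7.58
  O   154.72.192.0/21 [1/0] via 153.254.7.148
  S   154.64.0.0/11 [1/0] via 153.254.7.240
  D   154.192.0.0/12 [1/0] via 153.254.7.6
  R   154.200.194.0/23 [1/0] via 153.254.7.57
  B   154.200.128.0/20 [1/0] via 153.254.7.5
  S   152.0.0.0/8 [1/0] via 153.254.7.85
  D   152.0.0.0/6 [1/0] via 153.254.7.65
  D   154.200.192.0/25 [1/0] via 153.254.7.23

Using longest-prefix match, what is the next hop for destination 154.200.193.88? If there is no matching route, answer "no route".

153.254.7.2

Routes whose prefix contains 154.200.193.88:
  152.0.0.0/6 (152.0.0.0 - 155.255.255.255) -> 153.254.7.65
  154.0.0.0/7 (154.0.0.0 - 155.255.255.255) -> 153.254.7.232
  154.192.0.0/11 (154.192.0.0 - 154.223.255.255) -> 153.254.7.24
  154.192.0.0/12 (154.192.0.0 - 154.207.255.255) -> 153.254.7.6
  154.200.0.0/14 (154.200.0.0 - 154.203.255.255) -> 153.254.7.2
More-specific entries that do NOT match:
  154.200.192.0/25 (154.200.192.0 - 154.200.192.127) does not contain 154.200.193.88
  154.200.200.0/23 (154.200.200.0 - 154.200.201.255) does not contain 154.200.193.88
  154.200.194.0/23 (154.200.194.0 - 154.200.195.255) does not contain 154.200.193.88
  26.200.192.0/22 (26.200.192.0 - 26.200.195.255) does not contain 154.200.193.88
  154.72.192.0/21 (154.72.192.0 - 154.72.199.255) does not contain 154.200.193.88
  154.200.128.0/20 (154.200.128.0 - 154.200.143.255) does not contain 154.200.193.88
  154.200.64.0/19 (154.200.64.0 - 154.200.95.255) does not contain 154.200.193.88
Longest matching prefix is /14 -> next hop 153.254.7.2.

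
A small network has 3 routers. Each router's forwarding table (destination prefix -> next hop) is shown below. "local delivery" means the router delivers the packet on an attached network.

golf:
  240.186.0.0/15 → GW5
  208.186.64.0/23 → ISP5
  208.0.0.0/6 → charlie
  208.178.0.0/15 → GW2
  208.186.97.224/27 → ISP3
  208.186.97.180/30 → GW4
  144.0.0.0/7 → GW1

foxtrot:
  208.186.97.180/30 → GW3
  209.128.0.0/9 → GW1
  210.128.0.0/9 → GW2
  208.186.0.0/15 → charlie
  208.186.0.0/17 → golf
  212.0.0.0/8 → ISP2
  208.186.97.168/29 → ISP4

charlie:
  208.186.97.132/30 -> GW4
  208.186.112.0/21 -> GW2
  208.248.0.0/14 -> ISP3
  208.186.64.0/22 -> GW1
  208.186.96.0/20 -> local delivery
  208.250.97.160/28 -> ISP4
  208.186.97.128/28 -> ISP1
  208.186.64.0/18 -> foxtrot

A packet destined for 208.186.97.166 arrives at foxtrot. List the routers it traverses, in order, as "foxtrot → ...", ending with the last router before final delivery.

At foxtrot: longest match for 208.186.97.166 is 208.186.0.0/17 -> golf
At golf: longest match for 208.186.97.166 is 208.0.0.0/6 -> charlie
At charlie: longest match for 208.186.97.166 is 208.186.96.0/20 -> local delivery

foxtrot → golf → charlie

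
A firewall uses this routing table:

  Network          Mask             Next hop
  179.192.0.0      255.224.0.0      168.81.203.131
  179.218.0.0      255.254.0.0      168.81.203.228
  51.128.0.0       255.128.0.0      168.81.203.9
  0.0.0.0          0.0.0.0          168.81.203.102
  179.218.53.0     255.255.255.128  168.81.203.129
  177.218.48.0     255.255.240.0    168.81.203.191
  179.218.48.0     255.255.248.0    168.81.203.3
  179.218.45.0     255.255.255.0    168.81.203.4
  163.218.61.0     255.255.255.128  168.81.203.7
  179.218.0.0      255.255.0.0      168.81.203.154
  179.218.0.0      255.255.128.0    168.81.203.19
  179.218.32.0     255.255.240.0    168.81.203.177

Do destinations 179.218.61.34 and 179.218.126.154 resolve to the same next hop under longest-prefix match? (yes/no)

yes

179.218.61.34: longest match 179.218.0.0/17 -> 168.81.203.19
179.218.126.154: longest match 179.218.0.0/17 -> 168.81.203.19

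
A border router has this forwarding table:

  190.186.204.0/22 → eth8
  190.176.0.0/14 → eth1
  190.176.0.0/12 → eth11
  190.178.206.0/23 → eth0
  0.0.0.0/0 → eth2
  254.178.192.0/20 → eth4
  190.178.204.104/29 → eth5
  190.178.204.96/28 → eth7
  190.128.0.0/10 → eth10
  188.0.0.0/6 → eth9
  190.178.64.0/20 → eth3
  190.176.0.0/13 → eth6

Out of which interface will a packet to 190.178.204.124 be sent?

eth1

Routes whose prefix contains 190.178.204.124:
  0.0.0.0/0 (default, matches everything) -> eth2
  188.0.0.0/6 (188.0.0.0 - 191.255.255.255) -> eth9
  190.128.0.0/10 (190.128.0.0 - 190.191.255.255) -> eth10
  190.176.0.0/12 (190.176.0.0 - 190.191.255.255) -> eth11
  190.176.0.0/13 (190.176.0.0 - 190.183.255.255) -> eth6
  190.176.0.0/14 (190.176.0.0 - 190.179.255.255) -> eth1
More-specific entries that do NOT match:
  190.178.204.104/29 (190.178.204.104 - 190.178.204.111) does not contain 190.178.204.124
  190.178.204.96/28 (190.178.204.96 - 190.178.204.111) does not contain 190.178.204.124
  190.178.206.0/23 (190.178.206.0 - 190.178.207.255) does not contain 190.178.204.124
  190.186.204.0/22 (190.186.204.0 - 190.186.207.255) does not contain 190.178.204.124
  254.178.192.0/20 (254.178.192.0 - 254.178.207.255) does not contain 190.178.204.124
  190.178.64.0/20 (190.178.64.0 - 190.178.79.255) does not contain 190.178.204.124
Longest matching prefix is /14 -> interface eth1.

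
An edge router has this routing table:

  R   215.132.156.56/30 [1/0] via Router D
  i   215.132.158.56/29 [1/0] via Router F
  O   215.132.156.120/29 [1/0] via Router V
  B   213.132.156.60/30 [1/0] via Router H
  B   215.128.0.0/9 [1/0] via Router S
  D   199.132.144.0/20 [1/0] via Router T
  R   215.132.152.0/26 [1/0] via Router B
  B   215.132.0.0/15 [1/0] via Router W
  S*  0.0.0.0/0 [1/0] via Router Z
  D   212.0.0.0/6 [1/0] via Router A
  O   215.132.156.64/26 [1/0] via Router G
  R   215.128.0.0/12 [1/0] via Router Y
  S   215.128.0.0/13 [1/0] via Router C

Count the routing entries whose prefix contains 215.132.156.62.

Prefixes containing 215.132.156.62:
  0.0.0.0/0 (default, matches everything)
  212.0.0.0/6 (212.0.0.0 - 215.255.255.255)
  215.128.0.0/9 (215.128.0.0 - 215.255.255.255)
  215.128.0.0/12 (215.128.0.0 - 215.143.255.255)
  215.128.0.0/13 (215.128.0.0 - 215.135.255.255)
  215.132.0.0/15 (215.132.0.0 - 215.133.255.255)
Total matching entries: 6.

6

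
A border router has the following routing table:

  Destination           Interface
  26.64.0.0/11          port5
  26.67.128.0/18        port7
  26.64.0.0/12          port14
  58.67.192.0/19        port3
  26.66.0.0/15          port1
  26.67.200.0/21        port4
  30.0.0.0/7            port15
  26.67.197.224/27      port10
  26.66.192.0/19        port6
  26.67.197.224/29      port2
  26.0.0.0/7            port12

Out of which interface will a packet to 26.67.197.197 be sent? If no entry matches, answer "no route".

Routes whose prefix contains 26.67.197.197:
  26.0.0.0/7 (26.0.0.0 - 27.255.255.255) -> port12
  26.64.0.0/11 (26.64.0.0 - 26.95.255.255) -> port5
  26.64.0.0/12 (26.64.0.0 - 26.79.255.255) -> port14
  26.66.0.0/15 (26.66.0.0 - 26.67.255.255) -> port1
More-specific entries that do NOT match:
  26.67.197.224/29 (26.67.197.224 - 26.67.197.231) does not contain 26.67.197.197
  26.67.197.224/27 (26.67.197.224 - 26.67.197.255) does not contain 26.67.197.197
  26.67.200.0/21 (26.67.200.0 - 26.67.207.255) does not contain 26.67.197.197
  58.67.192.0/19 (58.67.192.0 - 58.67.223.255) does not contain 26.67.197.197
  26.66.192.0/19 (26.66.192.0 - 26.66.223.255) does not contain 26.67.197.197
  26.67.128.0/18 (26.67.128.0 - 26.67.191.255) does not contain 26.67.197.197
Longest matching prefix is /15 -> interface port1.

port1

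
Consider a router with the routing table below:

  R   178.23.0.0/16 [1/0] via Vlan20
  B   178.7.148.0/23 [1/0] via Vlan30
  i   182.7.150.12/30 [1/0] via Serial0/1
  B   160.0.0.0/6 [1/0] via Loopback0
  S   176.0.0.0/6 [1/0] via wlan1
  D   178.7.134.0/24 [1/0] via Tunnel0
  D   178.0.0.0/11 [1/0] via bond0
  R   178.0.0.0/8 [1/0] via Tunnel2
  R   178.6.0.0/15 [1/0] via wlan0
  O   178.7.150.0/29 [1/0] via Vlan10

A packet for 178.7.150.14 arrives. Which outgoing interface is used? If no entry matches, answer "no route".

wlan0

Routes whose prefix contains 178.7.150.14:
  176.0.0.0/6 (176.0.0.0 - 179.255.255.255) -> wlan1
  178.0.0.0/8 (178.0.0.0 - 178.255.255.255) -> Tunnel2
  178.0.0.0/11 (178.0.0.0 - 178.31.255.255) -> bond0
  178.6.0.0/15 (178.6.0.0 - 178.7.255.255) -> wlan0
More-specific entries that do NOT match:
  182.7.150.12/30 (182.7.150.12 - 182.7.150.15) does not contain 178.7.150.14
  178.7.150.0/29 (178.7.150.0 - 178.7.150.7) does not contain 178.7.150.14
  178.7.134.0/24 (178.7.134.0 - 178.7.134.255) does not contain 178.7.150.14
  178.7.148.0/23 (178.7.148.0 - 178.7.149.255) does not contain 178.7.150.14
  178.23.0.0/16 (178.23.0.0 - 178.23.255.255) does not contain 178.7.150.14
Longest matching prefix is /15 -> interface wlan0.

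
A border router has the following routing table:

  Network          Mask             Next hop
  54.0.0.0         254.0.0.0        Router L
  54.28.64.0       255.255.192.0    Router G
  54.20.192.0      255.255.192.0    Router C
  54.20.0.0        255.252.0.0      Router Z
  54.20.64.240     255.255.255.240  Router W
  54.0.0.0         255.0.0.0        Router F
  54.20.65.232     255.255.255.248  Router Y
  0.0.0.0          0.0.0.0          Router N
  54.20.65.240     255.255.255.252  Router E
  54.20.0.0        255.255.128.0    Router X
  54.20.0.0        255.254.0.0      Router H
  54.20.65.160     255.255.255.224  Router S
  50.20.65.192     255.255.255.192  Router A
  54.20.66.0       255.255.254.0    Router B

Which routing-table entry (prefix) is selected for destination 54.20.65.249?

Entries matching 54.20.65.249:
  0.0.0.0/0 (default, matches everything)
  54.0.0.0/7 (54.0.0.0 - 55.255.255.255)
  54.0.0.0/8 (54.0.0.0 - 54.255.255.255)
  54.20.0.0/14 (54.20.0.0 - 54.23.255.255)
  54.20.0.0/15 (54.20.0.0 - 54.21.255.255)
  54.20.0.0/17 (54.20.0.0 - 54.20.127.255)
Most specific is 54.20.0.0/17.

54.20.0.0/17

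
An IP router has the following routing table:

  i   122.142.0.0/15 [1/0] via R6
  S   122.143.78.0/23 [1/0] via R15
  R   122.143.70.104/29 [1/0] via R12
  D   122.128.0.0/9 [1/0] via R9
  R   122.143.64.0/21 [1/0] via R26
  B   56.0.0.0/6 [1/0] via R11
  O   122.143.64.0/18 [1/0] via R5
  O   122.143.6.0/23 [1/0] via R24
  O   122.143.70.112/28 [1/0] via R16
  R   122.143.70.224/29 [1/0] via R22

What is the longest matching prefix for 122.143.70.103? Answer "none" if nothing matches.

122.143.64.0/21

Entries matching 122.143.70.103:
  122.128.0.0/9 (122.128.0.0 - 122.255.255.255)
  122.142.0.0/15 (122.142.0.0 - 122.143.255.255)
  122.143.64.0/18 (122.143.64.0 - 122.143.127.255)
  122.143.64.0/21 (122.143.64.0 - 122.143.71.255)
Most specific is 122.143.64.0/21.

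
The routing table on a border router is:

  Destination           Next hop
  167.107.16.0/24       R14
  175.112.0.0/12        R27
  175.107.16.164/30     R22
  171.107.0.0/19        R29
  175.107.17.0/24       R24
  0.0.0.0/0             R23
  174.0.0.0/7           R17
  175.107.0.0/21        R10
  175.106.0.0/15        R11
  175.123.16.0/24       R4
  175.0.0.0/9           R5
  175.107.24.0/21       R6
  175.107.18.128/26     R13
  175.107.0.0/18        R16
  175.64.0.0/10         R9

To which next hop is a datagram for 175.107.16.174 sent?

Routes whose prefix contains 175.107.16.174:
  0.0.0.0/0 (default, matches everything) -> R23
  174.0.0.0/7 (174.0.0.0 - 175.255.255.255) -> R17
  175.0.0.0/9 (175.0.0.0 - 175.127.255.255) -> R5
  175.64.0.0/10 (175.64.0.0 - 175.127.255.255) -> R9
  175.106.0.0/15 (175.106.0.0 - 175.107.255.255) -> R11
  175.107.0.0/18 (175.107.0.0 - 175.107.63.255) -> R16
More-specific entries that do NOT match:
  175.107.16.164/30 (175.107.16.164 - 175.107.16.167) does not contain 175.107.16.174
  175.107.18.128/26 (175.107.18.128 - 175.107.18.191) does not contain 175.107.16.174
  167.107.16.0/24 (167.107.16.0 - 167.107.16.255) does not contain 175.107.16.174
  175.107.17.0/24 (175.107.17.0 - 175.107.17.255) does not contain 175.107.16.174
  175.123.16.0/24 (175.123.16.0 - 175.123.16.255) does not contain 175.107.16.174
  175.107.0.0/21 (175.107.0.0 - 175.107.7.255) does not contain 175.107.16.174
  175.107.24.0/21 (175.107.24.0 - 175.107.31.255) does not contain 175.107.16.174
  171.107.0.0/19 (171.107.0.0 - 171.107.31.255) does not contain 175.107.16.174
Longest matching prefix is /18 -> next hop R16.

R16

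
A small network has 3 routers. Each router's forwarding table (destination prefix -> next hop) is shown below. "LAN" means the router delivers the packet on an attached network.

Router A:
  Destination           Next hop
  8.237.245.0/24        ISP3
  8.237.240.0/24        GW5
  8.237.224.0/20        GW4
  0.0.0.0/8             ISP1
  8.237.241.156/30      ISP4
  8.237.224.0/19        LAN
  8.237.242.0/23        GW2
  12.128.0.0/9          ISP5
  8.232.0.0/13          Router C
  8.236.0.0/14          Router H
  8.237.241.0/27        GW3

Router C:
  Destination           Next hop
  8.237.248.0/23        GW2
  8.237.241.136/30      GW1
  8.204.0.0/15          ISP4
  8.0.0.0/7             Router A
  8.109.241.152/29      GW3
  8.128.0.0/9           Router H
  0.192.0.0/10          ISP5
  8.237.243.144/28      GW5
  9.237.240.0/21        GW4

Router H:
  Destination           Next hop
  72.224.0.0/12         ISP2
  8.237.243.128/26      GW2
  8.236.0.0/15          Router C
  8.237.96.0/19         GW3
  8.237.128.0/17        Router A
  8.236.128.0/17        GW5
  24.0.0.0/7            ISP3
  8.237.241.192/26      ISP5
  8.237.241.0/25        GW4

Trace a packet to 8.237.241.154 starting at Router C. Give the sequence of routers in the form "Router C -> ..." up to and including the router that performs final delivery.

At Router C: longest match for 8.237.241.154 is 8.128.0.0/9 -> Router H
At Router H: longest match for 8.237.241.154 is 8.237.128.0/17 -> Router A
At Router A: longest match for 8.237.241.154 is 8.237.224.0/19 -> LAN

Router C -> Router H -> Router A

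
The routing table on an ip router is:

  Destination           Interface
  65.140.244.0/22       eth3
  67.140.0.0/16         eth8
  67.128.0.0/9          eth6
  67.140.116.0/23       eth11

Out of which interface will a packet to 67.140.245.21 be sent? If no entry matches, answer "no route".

eth8

Routes whose prefix contains 67.140.245.21:
  67.128.0.0/9 (67.128.0.0 - 67.255.255.255) -> eth6
  67.140.0.0/16 (67.140.0.0 - 67.140.255.255) -> eth8
More-specific entries that do NOT match:
  67.140.116.0/23 (67.140.116.0 - 67.140.117.255) does not contain 67.140.245.21
  65.140.244.0/22 (65.140.244.0 - 65.140.247.255) does not contain 67.140.245.21
Longest matching prefix is /16 -> interface eth8.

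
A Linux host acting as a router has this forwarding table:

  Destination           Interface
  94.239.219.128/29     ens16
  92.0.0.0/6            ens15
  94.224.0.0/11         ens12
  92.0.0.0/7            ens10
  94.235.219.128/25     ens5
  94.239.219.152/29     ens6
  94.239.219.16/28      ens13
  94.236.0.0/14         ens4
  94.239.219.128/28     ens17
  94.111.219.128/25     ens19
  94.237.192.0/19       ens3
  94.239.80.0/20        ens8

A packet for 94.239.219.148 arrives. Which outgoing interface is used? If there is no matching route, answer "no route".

ens4

Routes whose prefix contains 94.239.219.148:
  92.0.0.0/6 (92.0.0.0 - 95.255.255.255) -> ens15
  94.224.0.0/11 (94.224.0.0 - 94.255.255.255) -> ens12
  94.236.0.0/14 (94.236.0.0 - 94.239.255.255) -> ens4
More-specific entries that do NOT match:
  94.239.219.128/29 (94.239.219.128 - 94.239.219.135) does not contain 94.239.219.148
  94.239.219.152/29 (94.239.219.152 - 94.239.219.159) does not contain 94.239.219.148
  94.239.219.16/28 (94.239.219.16 - 94.239.219.31) does not contain 94.239.219.148
  94.239.219.128/28 (94.239.219.128 - 94.239.219.143) does not contain 94.239.219.148
  94.235.219.128/25 (94.235.219.128 - 94.235.219.255) does not contain 94.239.219.148
  94.111.219.128/25 (94.111.219.128 - 94.111.219.255) does not contain 94.239.219.148
  94.239.80.0/20 (94.239.80.0 - 94.239.95.255) does not contain 94.239.219.148
  94.237.192.0/19 (94.237.192.0 - 94.237.223.255) does not contain 94.239.219.148
Longest matching prefix is /14 -> interface ens4.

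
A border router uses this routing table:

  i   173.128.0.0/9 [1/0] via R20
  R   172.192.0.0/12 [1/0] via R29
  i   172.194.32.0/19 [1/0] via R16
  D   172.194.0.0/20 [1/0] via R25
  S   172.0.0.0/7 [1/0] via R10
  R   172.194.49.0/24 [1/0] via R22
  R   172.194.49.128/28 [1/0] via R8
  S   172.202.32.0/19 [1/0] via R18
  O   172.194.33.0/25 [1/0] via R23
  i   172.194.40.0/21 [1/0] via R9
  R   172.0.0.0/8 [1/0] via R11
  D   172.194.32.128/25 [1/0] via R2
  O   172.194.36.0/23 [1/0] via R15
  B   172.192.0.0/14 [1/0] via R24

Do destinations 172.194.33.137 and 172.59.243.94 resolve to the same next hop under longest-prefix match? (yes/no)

no

172.194.33.137: longest match 172.194.32.0/19 -> R16
172.59.243.94: longest match 172.0.0.0/8 -> R11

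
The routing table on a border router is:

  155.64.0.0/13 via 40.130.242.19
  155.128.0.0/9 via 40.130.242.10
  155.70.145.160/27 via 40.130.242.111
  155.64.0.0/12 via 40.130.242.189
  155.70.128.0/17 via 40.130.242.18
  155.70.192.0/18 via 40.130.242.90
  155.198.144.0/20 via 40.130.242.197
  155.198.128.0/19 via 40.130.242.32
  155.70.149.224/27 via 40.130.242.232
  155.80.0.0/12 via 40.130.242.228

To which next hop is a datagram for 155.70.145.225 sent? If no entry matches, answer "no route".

40.130.242.18

Routes whose prefix contains 155.70.145.225:
  155.64.0.0/12 (155.64.0.0 - 155.79.255.255) -> 40.130.242.189
  155.64.0.0/13 (155.64.0.0 - 155.71.255.255) -> 40.130.242.19
  155.70.128.0/17 (155.70.128.0 - 155.70.255.255) -> 40.130.242.18
More-specific entries that do NOT match:
  155.70.145.160/27 (155.70.145.160 - 155.70.145.191) does not contain 155.70.145.225
  155.70.149.224/27 (155.70.149.224 - 155.70.149.255) does not contain 155.70.145.225
  155.198.144.0/20 (155.198.144.0 - 155.198.159.255) does not contain 155.70.145.225
  155.198.128.0/19 (155.198.128.0 - 155.198.159.255) does not contain 155.70.145.225
  155.70.192.0/18 (155.70.192.0 - 155.70.255.255) does not contain 155.70.145.225
Longest matching prefix is /17 -> next hop 40.130.242.18.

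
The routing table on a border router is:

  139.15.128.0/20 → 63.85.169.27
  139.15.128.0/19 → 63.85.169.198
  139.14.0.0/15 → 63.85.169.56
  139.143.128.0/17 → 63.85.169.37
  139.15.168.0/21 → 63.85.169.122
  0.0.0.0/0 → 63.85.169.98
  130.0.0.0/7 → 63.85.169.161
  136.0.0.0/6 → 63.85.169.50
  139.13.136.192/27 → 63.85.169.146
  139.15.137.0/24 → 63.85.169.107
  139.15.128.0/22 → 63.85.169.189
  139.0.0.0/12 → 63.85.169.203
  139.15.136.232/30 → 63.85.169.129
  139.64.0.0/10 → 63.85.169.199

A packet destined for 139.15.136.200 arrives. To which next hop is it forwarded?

Routes whose prefix contains 139.15.136.200:
  0.0.0.0/0 (default, matches everything) -> 63.85.169.98
  136.0.0.0/6 (136.0.0.0 - 139.255.255.255) -> 63.85.169.50
  139.0.0.0/12 (139.0.0.0 - 139.15.255.255) -> 63.85.169.203
  139.14.0.0/15 (139.14.0.0 - 139.15.255.255) -> 63.85.169.56
  139.15.128.0/19 (139.15.128.0 - 139.15.159.255) -> 63.85.169.198
  139.15.128.0/20 (139.15.128.0 - 139.15.143.255) -> 63.85.169.27
More-specific entries that do NOT match:
  139.15.136.232/30 (139.15.136.232 - 139.15.136.235) does not contain 139.15.136.200
  139.13.136.192/27 (139.13.136.192 - 139.13.136.223) does not contain 139.15.136.200
  139.15.137.0/24 (139.15.137.0 - 139.15.137.255) does not contain 139.15.136.200
  139.15.128.0/22 (139.15.128.0 - 139.15.131.255) does not contain 139.15.136.200
  139.15.168.0/21 (139.15.168.0 - 139.15.175.255) does not contain 139.15.136.200
Longest matching prefix is /20 -> next hop 63.85.169.27.

63.85.169.27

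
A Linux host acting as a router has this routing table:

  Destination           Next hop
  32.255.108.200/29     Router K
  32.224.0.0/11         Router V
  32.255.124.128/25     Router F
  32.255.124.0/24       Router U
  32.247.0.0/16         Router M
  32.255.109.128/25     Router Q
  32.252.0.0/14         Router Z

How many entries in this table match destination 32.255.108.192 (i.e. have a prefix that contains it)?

2

Prefixes containing 32.255.108.192:
  32.224.0.0/11 (32.224.0.0 - 32.255.255.255)
  32.252.0.0/14 (32.252.0.0 - 32.255.255.255)
Total matching entries: 2.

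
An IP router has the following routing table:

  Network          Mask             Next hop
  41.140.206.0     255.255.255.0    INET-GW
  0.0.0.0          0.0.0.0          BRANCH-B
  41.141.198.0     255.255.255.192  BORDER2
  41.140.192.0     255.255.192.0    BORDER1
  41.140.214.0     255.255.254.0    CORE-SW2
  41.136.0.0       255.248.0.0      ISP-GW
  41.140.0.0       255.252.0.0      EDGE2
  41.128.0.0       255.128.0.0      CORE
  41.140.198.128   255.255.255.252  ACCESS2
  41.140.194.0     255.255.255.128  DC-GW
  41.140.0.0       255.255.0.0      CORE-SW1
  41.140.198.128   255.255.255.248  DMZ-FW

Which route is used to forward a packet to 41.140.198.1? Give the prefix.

41.140.192.0/18

Entries matching 41.140.198.1:
  0.0.0.0/0 (default, matches everything)
  41.128.0.0/9 (41.128.0.0 - 41.255.255.255)
  41.136.0.0/13 (41.136.0.0 - 41.143.255.255)
  41.140.0.0/14 (41.140.0.0 - 41.143.255.255)
  41.140.0.0/16 (41.140.0.0 - 41.140.255.255)
  41.140.192.0/18 (41.140.192.0 - 41.140.255.255)
Most specific is 41.140.192.0/18.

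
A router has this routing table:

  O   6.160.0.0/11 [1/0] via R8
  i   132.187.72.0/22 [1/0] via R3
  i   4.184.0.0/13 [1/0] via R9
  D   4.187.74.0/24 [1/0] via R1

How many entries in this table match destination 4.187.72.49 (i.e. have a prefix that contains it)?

Prefixes containing 4.187.72.49:
  4.184.0.0/13 (4.184.0.0 - 4.191.255.255)
Total matching entries: 1.

1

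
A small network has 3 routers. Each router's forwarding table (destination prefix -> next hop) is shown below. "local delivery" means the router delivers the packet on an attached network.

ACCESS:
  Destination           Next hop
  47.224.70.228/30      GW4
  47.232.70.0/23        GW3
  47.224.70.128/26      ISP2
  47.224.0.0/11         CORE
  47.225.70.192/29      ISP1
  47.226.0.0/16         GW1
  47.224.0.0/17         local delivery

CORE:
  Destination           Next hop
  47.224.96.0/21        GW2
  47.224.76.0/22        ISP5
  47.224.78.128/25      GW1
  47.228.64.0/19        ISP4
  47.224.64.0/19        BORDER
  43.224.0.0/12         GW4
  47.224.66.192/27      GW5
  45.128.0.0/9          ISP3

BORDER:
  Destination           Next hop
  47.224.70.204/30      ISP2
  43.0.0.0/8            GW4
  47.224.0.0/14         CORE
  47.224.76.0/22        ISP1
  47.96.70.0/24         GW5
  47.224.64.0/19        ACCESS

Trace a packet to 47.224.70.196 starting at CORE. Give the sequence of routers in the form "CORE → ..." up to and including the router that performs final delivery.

At CORE: longest match for 47.224.70.196 is 47.224.64.0/19 -> BORDER
At BORDER: longest match for 47.224.70.196 is 47.224.64.0/19 -> ACCESS
At ACCESS: longest match for 47.224.70.196 is 47.224.0.0/17 -> local delivery

CORE → BORDER → ACCESS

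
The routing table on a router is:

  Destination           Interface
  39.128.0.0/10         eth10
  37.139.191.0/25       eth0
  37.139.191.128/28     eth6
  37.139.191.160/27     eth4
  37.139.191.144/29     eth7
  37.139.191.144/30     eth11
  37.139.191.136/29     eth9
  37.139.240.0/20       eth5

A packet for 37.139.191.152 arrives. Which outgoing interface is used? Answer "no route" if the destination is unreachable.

No entry's prefix contains 37.139.191.152; there is no default route.

no route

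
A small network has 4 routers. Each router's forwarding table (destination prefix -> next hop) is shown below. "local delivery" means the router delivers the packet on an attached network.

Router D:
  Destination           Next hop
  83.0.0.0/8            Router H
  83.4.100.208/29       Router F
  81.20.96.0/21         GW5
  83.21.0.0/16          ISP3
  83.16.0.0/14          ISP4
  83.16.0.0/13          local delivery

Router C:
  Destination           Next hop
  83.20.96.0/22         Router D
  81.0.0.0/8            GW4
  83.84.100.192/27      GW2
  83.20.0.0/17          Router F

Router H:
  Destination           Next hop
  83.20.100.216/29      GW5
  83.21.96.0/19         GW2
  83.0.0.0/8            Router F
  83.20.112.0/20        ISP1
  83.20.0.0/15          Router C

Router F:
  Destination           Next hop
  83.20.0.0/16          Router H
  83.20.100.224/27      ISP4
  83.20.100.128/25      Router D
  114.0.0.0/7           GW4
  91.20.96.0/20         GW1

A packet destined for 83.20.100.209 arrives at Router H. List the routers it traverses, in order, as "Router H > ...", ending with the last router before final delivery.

At Router H: longest match for 83.20.100.209 is 83.20.0.0/15 -> Router C
At Router C: longest match for 83.20.100.209 is 83.20.0.0/17 -> Router F
At Router F: longest match for 83.20.100.209 is 83.20.100.128/25 -> Router D
At Router D: longest match for 83.20.100.209 is 83.16.0.0/13 -> local delivery

Router H > Router C > Router F > Router D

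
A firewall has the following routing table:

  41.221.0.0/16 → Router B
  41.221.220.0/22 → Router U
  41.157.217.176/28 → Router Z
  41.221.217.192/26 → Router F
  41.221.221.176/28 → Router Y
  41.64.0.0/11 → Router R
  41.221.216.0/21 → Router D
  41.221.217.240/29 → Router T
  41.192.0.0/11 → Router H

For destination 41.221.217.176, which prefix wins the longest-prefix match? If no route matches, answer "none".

Entries matching 41.221.217.176:
  41.192.0.0/11 (41.192.0.0 - 41.223.255.255)
  41.221.0.0/16 (41.221.0.0 - 41.221.255.255)
  41.221.216.0/21 (41.221.216.0 - 41.221.223.255)
Most specific is 41.221.216.0/21.

41.221.216.0/21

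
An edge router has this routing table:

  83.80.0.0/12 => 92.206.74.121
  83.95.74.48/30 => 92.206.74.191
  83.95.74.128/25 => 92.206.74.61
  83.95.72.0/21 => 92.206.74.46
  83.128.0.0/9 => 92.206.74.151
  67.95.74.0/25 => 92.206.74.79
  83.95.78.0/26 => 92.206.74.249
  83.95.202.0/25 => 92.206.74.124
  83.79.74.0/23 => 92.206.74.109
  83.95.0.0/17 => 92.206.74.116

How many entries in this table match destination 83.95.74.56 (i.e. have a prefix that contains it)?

3

Prefixes containing 83.95.74.56:
  83.80.0.0/12 (83.80.0.0 - 83.95.255.255)
  83.95.0.0/17 (83.95.0.0 - 83.95.127.255)
  83.95.72.0/21 (83.95.72.0 - 83.95.79.255)
Total matching entries: 3.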